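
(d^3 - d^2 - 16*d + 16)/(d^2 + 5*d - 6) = (d^2 - 16)/(d + 6)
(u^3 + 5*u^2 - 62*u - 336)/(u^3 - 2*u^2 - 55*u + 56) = (u + 6)/(u - 1)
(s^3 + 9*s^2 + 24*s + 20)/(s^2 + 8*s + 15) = (s^2 + 4*s + 4)/(s + 3)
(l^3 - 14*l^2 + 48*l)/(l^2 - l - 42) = l*(-l^2 + 14*l - 48)/(-l^2 + l + 42)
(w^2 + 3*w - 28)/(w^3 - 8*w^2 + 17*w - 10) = (w^2 + 3*w - 28)/(w^3 - 8*w^2 + 17*w - 10)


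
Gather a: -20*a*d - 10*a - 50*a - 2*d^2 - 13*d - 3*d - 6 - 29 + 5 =a*(-20*d - 60) - 2*d^2 - 16*d - 30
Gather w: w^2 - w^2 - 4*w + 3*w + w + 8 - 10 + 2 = 0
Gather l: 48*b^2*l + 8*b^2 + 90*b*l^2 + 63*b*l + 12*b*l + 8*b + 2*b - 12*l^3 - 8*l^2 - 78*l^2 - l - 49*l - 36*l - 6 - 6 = 8*b^2 + 10*b - 12*l^3 + l^2*(90*b - 86) + l*(48*b^2 + 75*b - 86) - 12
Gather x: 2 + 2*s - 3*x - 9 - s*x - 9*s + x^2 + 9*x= -7*s + x^2 + x*(6 - s) - 7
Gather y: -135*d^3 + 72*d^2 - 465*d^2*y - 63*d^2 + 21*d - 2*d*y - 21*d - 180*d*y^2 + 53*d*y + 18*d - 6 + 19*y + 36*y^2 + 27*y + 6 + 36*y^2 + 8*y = -135*d^3 + 9*d^2 + 18*d + y^2*(72 - 180*d) + y*(-465*d^2 + 51*d + 54)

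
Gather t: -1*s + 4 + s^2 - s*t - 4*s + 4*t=s^2 - 5*s + t*(4 - s) + 4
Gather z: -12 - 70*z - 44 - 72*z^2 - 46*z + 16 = -72*z^2 - 116*z - 40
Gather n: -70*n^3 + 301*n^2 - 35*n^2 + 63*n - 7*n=-70*n^3 + 266*n^2 + 56*n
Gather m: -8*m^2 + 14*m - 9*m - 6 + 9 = -8*m^2 + 5*m + 3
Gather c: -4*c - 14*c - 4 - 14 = -18*c - 18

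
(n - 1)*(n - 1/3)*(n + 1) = n^3 - n^2/3 - n + 1/3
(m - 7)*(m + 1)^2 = m^3 - 5*m^2 - 13*m - 7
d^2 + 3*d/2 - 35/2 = (d - 7/2)*(d + 5)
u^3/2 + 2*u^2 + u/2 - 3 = (u/2 + 1)*(u - 1)*(u + 3)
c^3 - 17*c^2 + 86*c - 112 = (c - 8)*(c - 7)*(c - 2)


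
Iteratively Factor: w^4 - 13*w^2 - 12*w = (w - 4)*(w^3 + 4*w^2 + 3*w) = (w - 4)*(w + 3)*(w^2 + w) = w*(w - 4)*(w + 3)*(w + 1)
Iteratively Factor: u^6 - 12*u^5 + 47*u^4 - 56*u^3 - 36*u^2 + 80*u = (u)*(u^5 - 12*u^4 + 47*u^3 - 56*u^2 - 36*u + 80) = u*(u + 1)*(u^4 - 13*u^3 + 60*u^2 - 116*u + 80) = u*(u - 4)*(u + 1)*(u^3 - 9*u^2 + 24*u - 20) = u*(u - 5)*(u - 4)*(u + 1)*(u^2 - 4*u + 4) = u*(u - 5)*(u - 4)*(u - 2)*(u + 1)*(u - 2)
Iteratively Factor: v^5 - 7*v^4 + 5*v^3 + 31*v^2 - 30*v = (v - 5)*(v^4 - 2*v^3 - 5*v^2 + 6*v) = (v - 5)*(v - 3)*(v^3 + v^2 - 2*v) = (v - 5)*(v - 3)*(v + 2)*(v^2 - v) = (v - 5)*(v - 3)*(v - 1)*(v + 2)*(v)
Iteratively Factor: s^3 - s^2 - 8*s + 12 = (s - 2)*(s^2 + s - 6) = (s - 2)*(s + 3)*(s - 2)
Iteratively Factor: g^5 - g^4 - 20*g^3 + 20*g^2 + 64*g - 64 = (g - 1)*(g^4 - 20*g^2 + 64) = (g - 1)*(g + 4)*(g^3 - 4*g^2 - 4*g + 16) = (g - 4)*(g - 1)*(g + 4)*(g^2 - 4) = (g - 4)*(g - 2)*(g - 1)*(g + 4)*(g + 2)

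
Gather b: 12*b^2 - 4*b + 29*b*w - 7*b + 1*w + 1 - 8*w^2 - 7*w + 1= 12*b^2 + b*(29*w - 11) - 8*w^2 - 6*w + 2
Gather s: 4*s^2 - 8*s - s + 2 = 4*s^2 - 9*s + 2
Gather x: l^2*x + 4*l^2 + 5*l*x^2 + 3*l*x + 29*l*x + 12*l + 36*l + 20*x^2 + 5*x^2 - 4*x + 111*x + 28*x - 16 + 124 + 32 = 4*l^2 + 48*l + x^2*(5*l + 25) + x*(l^2 + 32*l + 135) + 140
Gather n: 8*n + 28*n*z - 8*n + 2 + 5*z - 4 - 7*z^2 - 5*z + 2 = 28*n*z - 7*z^2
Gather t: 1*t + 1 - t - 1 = 0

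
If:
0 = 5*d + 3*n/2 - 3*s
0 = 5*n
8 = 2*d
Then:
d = 4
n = 0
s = 20/3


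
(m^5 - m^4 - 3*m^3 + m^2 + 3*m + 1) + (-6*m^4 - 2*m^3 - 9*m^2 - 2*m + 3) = m^5 - 7*m^4 - 5*m^3 - 8*m^2 + m + 4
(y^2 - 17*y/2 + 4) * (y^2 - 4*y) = y^4 - 25*y^3/2 + 38*y^2 - 16*y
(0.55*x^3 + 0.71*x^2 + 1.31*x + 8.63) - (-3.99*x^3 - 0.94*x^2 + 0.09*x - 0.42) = 4.54*x^3 + 1.65*x^2 + 1.22*x + 9.05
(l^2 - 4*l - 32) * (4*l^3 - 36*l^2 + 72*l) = 4*l^5 - 52*l^4 + 88*l^3 + 864*l^2 - 2304*l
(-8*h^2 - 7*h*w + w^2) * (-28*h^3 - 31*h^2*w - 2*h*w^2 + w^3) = 224*h^5 + 444*h^4*w + 205*h^3*w^2 - 25*h^2*w^3 - 9*h*w^4 + w^5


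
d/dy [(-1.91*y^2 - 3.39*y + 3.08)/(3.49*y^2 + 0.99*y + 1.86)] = (9.9402*y^2 - 28.6036*y - 9.3546)/(12.1801*y^4 + 6.9102*y^3 + 13.9629*y^2 + 3.6828*y + 3.4596)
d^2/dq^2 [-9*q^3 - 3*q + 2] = -54*q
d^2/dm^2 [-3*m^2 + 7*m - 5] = -6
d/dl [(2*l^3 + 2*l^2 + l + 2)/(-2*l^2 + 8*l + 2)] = (-2*l^4 + 16*l^3 + 15*l^2 + 8*l - 7)/(2*(l^4 - 8*l^3 + 14*l^2 + 8*l + 1))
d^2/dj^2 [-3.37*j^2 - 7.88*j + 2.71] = -6.74000000000000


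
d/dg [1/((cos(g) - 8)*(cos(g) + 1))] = (2*cos(g) - 7)*sin(g)/((cos(g) - 8)^2*(cos(g) + 1)^2)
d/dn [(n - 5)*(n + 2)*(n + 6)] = 3*n^2 + 6*n - 28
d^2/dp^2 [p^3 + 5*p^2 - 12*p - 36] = 6*p + 10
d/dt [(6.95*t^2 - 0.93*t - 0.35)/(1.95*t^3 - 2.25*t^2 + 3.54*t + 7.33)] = (-13.5525*t^4 + 3.627*t^3 + 24.558*t^2 + 100.312*t - 5.5779)/(3.8025*t^6 - 8.775*t^5 + 18.8685*t^4 + 12.657*t^3 - 20.4534*t^2 + 51.8964*t + 53.7289)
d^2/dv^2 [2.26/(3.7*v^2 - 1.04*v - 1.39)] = (61.8788*v^2 - 17.39296*v - 2.26*(7.4*v - 1.04)*(14.8*v - 2.08) - 23.24636)/(-3.7*v^2 + 1.04*v + 1.39)^3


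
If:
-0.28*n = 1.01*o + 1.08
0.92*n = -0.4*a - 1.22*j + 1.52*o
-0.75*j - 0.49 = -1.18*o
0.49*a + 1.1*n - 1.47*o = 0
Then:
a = 15.10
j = 0.26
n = -5.95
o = 0.58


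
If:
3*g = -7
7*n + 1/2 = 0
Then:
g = -7/3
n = -1/14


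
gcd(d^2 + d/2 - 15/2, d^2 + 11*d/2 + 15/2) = d + 3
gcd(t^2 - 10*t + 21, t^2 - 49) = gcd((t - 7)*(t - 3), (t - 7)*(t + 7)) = t - 7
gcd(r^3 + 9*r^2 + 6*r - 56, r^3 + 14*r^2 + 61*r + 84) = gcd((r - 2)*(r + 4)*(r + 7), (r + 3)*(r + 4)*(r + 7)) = r^2 + 11*r + 28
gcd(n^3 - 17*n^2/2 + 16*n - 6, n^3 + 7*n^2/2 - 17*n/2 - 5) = n - 2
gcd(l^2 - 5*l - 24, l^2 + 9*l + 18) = l + 3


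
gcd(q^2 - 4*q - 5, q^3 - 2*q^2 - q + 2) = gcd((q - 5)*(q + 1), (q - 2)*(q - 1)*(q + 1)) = q + 1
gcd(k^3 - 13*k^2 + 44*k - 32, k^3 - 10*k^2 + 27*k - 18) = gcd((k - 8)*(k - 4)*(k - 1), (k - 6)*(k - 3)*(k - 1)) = k - 1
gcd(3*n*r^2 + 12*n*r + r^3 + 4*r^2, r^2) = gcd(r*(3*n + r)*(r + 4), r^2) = r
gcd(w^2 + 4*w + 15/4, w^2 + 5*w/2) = w + 5/2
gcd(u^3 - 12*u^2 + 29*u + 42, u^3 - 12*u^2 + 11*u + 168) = u - 7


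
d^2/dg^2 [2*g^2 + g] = 4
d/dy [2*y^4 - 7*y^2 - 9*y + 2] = 8*y^3 - 14*y - 9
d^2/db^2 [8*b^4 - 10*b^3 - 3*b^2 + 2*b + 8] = 96*b^2 - 60*b - 6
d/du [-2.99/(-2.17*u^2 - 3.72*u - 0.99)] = (-12.9766*u - 11.1228)/(2.17*u^2 + 3.72*u + 0.99)^2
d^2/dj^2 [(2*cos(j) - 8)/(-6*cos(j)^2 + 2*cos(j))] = (-2*(cos(j) - 4)*(6*cos(j) - 1)^2*sin(j)^2 + (3*cos(j) - 1)^2*cos(j)^3 + (3*cos(j) - 1)*(-8*cos(j) + 51*cos(2*j) - 12*cos(3*j) - 1)*cos(j)/2)/((3*cos(j) - 1)^3*cos(j)^3)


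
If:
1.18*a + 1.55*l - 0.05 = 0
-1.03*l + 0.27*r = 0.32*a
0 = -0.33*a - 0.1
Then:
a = -0.30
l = 0.26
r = 0.64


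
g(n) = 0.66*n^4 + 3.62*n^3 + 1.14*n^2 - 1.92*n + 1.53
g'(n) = 2.64*n^3 + 10.86*n^2 + 2.28*n - 1.92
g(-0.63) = 2.39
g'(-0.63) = 0.29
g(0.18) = 1.24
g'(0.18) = -1.14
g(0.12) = 1.32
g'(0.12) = -1.49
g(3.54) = 273.26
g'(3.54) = 259.36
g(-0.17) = 1.87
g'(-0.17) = -2.01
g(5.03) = 903.90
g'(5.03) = 620.29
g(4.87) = 808.58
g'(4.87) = 571.67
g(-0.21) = 1.95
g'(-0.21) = -1.94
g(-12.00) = 7619.13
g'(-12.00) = -3027.36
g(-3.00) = -26.73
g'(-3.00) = 17.70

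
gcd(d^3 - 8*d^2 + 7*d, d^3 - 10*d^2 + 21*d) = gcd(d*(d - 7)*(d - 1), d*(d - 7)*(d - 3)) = d^2 - 7*d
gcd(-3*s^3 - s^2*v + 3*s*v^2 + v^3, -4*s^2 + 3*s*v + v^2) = s - v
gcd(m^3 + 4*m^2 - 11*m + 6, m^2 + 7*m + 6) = m + 6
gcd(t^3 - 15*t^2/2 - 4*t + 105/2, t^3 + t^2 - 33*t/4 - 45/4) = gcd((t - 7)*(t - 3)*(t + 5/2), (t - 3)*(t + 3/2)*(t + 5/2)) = t^2 - t/2 - 15/2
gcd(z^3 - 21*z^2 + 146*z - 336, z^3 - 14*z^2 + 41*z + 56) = z^2 - 15*z + 56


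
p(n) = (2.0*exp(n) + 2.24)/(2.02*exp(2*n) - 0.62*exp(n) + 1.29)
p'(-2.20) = 0.21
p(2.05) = 0.15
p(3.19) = 0.04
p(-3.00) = 1.85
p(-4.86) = 1.75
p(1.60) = 0.25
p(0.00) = 1.58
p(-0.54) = 2.11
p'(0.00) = -1.26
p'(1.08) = -0.59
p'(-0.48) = -0.70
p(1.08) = 0.48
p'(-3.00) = 0.11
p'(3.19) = -0.05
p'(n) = (2.0*exp(n) + 2.24)*(-4.04*exp(2*n) + 0.62*exp(n))/(2.02*exp(2*n) - 0.62*exp(n) + 1.29)^2 + 2.0*exp(n)/(2.02*exp(2*n) - 0.62*exp(n) + 1.29) = (-4.04*exp(2*n) - 9.0496*exp(n) + 3.9688)*exp(n)/(4.0804*exp(4*n) - 2.5048*exp(3*n) + 5.596*exp(2*n) - 1.5996*exp(n) + 1.6641)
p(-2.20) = 1.98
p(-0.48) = 2.07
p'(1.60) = -0.30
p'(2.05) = -0.17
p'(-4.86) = 0.02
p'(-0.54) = -0.60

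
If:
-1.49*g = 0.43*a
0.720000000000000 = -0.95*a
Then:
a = -0.76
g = 0.22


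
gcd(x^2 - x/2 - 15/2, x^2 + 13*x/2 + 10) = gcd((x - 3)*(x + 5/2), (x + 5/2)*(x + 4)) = x + 5/2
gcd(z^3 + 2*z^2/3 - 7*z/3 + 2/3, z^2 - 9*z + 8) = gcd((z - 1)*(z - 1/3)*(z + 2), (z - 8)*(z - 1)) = z - 1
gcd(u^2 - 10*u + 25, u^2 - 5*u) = u - 5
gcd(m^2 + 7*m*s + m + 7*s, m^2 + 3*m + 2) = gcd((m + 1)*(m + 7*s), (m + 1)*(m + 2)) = m + 1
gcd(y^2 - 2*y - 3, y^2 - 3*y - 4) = y + 1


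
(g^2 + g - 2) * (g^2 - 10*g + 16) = g^4 - 9*g^3 + 4*g^2 + 36*g - 32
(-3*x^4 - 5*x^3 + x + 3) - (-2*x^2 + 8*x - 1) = -3*x^4 - 5*x^3 + 2*x^2 - 7*x + 4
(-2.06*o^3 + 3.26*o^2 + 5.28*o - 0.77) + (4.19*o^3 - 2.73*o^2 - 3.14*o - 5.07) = 2.13*o^3 + 0.53*o^2 + 2.14*o - 5.84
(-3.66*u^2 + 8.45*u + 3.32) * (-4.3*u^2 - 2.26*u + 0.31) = 15.738*u^4 - 28.0634*u^3 - 34.5076*u^2 - 4.8837*u + 1.0292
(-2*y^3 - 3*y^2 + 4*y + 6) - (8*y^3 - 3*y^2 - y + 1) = -10*y^3 + 5*y + 5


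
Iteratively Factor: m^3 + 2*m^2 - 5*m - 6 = (m + 3)*(m^2 - m - 2) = (m - 2)*(m + 3)*(m + 1)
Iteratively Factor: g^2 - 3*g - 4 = (g + 1)*(g - 4)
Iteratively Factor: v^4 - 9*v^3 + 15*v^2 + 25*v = (v)*(v^3 - 9*v^2 + 15*v + 25) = v*(v - 5)*(v^2 - 4*v - 5) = v*(v - 5)^2*(v + 1)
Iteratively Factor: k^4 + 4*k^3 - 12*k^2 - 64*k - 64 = (k - 4)*(k^3 + 8*k^2 + 20*k + 16) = (k - 4)*(k + 2)*(k^2 + 6*k + 8) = (k - 4)*(k + 2)^2*(k + 4)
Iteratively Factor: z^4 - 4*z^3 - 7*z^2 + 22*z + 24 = (z + 1)*(z^3 - 5*z^2 - 2*z + 24) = (z - 3)*(z + 1)*(z^2 - 2*z - 8) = (z - 3)*(z + 1)*(z + 2)*(z - 4)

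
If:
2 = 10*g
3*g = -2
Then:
No Solution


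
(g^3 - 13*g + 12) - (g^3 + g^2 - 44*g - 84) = -g^2 + 31*g + 96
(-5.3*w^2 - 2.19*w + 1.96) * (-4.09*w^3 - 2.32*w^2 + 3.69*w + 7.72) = 21.677*w^5 + 21.2531*w^4 - 22.4926*w^3 - 53.5443*w^2 - 9.6744*w + 15.1312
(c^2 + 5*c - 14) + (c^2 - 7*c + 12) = 2*c^2 - 2*c - 2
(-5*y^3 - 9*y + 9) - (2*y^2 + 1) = -5*y^3 - 2*y^2 - 9*y + 8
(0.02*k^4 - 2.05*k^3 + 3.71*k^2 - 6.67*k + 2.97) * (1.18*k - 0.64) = 0.0236*k^5 - 2.4318*k^4 + 5.6898*k^3 - 10.245*k^2 + 7.7734*k - 1.9008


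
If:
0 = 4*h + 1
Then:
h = -1/4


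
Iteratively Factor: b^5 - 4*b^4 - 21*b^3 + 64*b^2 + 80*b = (b)*(b^4 - 4*b^3 - 21*b^2 + 64*b + 80) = b*(b - 4)*(b^3 - 21*b - 20) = b*(b - 5)*(b - 4)*(b^2 + 5*b + 4) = b*(b - 5)*(b - 4)*(b + 1)*(b + 4)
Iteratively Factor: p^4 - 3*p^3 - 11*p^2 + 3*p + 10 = (p + 2)*(p^3 - 5*p^2 - p + 5) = (p - 5)*(p + 2)*(p^2 - 1) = (p - 5)*(p + 1)*(p + 2)*(p - 1)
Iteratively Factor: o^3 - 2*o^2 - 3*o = (o)*(o^2 - 2*o - 3) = o*(o - 3)*(o + 1)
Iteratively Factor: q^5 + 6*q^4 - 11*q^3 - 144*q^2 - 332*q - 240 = (q + 2)*(q^4 + 4*q^3 - 19*q^2 - 106*q - 120) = (q + 2)^2*(q^3 + 2*q^2 - 23*q - 60) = (q + 2)^2*(q + 4)*(q^2 - 2*q - 15) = (q - 5)*(q + 2)^2*(q + 4)*(q + 3)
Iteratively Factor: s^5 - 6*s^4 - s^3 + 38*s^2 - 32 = (s + 2)*(s^4 - 8*s^3 + 15*s^2 + 8*s - 16) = (s - 1)*(s + 2)*(s^3 - 7*s^2 + 8*s + 16) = (s - 4)*(s - 1)*(s + 2)*(s^2 - 3*s - 4) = (s - 4)^2*(s - 1)*(s + 2)*(s + 1)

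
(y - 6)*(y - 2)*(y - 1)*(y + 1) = y^4 - 8*y^3 + 11*y^2 + 8*y - 12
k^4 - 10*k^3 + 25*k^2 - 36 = (k - 6)*(k - 3)*(k - 2)*(k + 1)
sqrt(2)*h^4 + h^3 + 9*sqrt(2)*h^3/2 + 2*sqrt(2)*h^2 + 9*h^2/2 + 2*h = h*(h + 1/2)*(h + 4)*(sqrt(2)*h + 1)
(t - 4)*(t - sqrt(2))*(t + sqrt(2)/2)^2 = t^4 - 4*t^3 - 3*t^2/2 - sqrt(2)*t/2 + 6*t + 2*sqrt(2)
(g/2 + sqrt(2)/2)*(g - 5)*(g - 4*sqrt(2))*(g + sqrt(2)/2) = g^4/2 - 5*g^3/2 - 5*sqrt(2)*g^3/4 - 11*g^2/2 + 25*sqrt(2)*g^2/4 - 2*sqrt(2)*g + 55*g/2 + 10*sqrt(2)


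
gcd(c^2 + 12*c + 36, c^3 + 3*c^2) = 1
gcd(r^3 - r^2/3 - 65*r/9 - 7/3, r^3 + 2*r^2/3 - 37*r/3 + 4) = r - 3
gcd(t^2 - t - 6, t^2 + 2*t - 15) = t - 3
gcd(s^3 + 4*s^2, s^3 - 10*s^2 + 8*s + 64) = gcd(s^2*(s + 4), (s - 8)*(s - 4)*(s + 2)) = 1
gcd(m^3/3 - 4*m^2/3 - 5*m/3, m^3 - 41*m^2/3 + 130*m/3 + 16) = 1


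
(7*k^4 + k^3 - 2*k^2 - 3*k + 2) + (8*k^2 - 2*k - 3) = 7*k^4 + k^3 + 6*k^2 - 5*k - 1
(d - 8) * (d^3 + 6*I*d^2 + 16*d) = d^4 - 8*d^3 + 6*I*d^3 + 16*d^2 - 48*I*d^2 - 128*d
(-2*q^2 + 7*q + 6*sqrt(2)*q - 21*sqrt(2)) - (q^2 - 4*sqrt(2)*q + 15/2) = -3*q^2 + 7*q + 10*sqrt(2)*q - 21*sqrt(2) - 15/2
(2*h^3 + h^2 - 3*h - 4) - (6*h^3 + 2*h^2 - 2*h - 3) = -4*h^3 - h^2 - h - 1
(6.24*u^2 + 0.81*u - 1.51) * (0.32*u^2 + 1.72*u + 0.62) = 1.9968*u^4 + 10.992*u^3 + 4.7788*u^2 - 2.095*u - 0.9362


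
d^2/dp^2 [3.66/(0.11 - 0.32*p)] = -0.749568/(0.32*p - 0.11)^3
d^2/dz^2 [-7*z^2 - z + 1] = -14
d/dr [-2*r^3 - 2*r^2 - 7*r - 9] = -6*r^2 - 4*r - 7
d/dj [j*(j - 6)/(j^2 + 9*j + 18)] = 3*(5*j^2 + 12*j - 36)/(j^4 + 18*j^3 + 117*j^2 + 324*j + 324)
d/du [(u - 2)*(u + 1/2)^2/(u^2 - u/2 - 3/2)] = (8*u^4 - 8*u^3 - 18*u^2 + 32*u + 19)/(2*(4*u^4 - 4*u^3 - 11*u^2 + 6*u + 9))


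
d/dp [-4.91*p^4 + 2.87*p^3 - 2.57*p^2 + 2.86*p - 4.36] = -19.64*p^3 + 8.61*p^2 - 5.14*p + 2.86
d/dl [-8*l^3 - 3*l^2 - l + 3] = -24*l^2 - 6*l - 1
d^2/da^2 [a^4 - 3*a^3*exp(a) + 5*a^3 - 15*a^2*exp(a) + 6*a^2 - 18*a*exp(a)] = -3*a^3*exp(a) - 33*a^2*exp(a) + 12*a^2 - 96*a*exp(a) + 30*a - 66*exp(a) + 12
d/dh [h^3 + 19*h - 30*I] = 3*h^2 + 19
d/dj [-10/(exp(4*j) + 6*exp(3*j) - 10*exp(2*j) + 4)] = (40*exp(2*j) + 180*exp(j) - 200)*exp(2*j)/(exp(4*j) + 6*exp(3*j) - 10*exp(2*j) + 4)^2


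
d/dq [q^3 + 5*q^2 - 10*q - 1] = 3*q^2 + 10*q - 10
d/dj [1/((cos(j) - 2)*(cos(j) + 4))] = 2*(cos(j) + 1)*sin(j)/((cos(j) - 2)^2*(cos(j) + 4)^2)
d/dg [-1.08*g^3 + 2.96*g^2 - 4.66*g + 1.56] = -3.24*g^2 + 5.92*g - 4.66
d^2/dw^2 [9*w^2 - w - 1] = 18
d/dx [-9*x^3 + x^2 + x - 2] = -27*x^2 + 2*x + 1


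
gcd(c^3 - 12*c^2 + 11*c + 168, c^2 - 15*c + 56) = c^2 - 15*c + 56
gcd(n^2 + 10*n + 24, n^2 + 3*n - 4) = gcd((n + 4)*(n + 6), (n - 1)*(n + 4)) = n + 4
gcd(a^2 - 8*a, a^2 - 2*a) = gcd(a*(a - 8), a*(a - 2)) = a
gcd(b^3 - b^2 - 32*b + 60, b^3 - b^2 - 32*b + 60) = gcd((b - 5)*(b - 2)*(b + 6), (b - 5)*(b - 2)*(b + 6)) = b^3 - b^2 - 32*b + 60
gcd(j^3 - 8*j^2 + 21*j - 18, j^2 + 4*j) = 1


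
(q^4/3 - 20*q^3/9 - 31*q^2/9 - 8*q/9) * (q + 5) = q^5/3 - 5*q^4/9 - 131*q^3/9 - 163*q^2/9 - 40*q/9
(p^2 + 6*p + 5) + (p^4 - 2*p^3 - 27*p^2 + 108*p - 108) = p^4 - 2*p^3 - 26*p^2 + 114*p - 103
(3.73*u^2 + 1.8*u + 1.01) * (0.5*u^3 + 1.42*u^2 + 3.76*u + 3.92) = 1.865*u^5 + 6.1966*u^4 + 17.0858*u^3 + 22.8238*u^2 + 10.8536*u + 3.9592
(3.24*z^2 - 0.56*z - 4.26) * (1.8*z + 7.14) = 5.832*z^3 + 22.1256*z^2 - 11.6664*z - 30.4164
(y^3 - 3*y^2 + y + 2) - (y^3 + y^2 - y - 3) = -4*y^2 + 2*y + 5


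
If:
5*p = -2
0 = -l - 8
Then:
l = -8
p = -2/5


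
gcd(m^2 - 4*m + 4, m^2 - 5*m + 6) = m - 2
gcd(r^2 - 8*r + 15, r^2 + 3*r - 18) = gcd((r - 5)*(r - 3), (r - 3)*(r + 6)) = r - 3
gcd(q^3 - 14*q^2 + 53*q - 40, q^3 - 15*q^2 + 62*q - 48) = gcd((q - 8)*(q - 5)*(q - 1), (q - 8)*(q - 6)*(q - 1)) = q^2 - 9*q + 8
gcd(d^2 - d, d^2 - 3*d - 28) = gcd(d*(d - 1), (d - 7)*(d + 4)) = 1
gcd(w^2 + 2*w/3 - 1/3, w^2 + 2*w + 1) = w + 1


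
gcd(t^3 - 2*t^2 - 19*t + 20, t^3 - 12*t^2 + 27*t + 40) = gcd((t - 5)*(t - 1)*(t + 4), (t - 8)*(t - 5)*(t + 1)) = t - 5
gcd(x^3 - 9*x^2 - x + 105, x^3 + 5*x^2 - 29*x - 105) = x^2 - 2*x - 15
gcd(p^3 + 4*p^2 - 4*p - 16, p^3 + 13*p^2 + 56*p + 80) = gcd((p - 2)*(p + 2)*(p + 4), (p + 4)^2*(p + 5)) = p + 4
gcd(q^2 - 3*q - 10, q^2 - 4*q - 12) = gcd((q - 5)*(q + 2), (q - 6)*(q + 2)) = q + 2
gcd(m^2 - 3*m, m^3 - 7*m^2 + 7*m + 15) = m - 3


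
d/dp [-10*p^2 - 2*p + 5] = -20*p - 2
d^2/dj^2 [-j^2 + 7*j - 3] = -2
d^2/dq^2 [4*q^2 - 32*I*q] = 8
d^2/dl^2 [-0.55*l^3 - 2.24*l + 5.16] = -3.3*l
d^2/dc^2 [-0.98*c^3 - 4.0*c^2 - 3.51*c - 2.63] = -5.88*c - 8.0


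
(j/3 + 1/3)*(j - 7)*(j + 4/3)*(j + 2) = j^4/3 - 8*j^3/9 - 73*j^2/9 - 118*j/9 - 56/9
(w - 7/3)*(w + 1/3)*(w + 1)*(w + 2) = w^4 + w^3 - 43*w^2/9 - 19*w/3 - 14/9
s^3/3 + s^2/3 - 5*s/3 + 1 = (s/3 + 1)*(s - 1)^2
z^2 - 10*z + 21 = (z - 7)*(z - 3)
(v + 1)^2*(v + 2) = v^3 + 4*v^2 + 5*v + 2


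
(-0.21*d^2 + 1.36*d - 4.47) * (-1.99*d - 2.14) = 0.4179*d^3 - 2.257*d^2 + 5.9849*d + 9.5658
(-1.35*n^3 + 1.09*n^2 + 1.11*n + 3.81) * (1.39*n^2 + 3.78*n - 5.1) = -1.8765*n^5 - 3.5879*n^4 + 12.5481*n^3 + 3.9327*n^2 + 8.7408*n - 19.431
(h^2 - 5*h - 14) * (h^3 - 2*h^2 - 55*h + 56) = h^5 - 7*h^4 - 59*h^3 + 359*h^2 + 490*h - 784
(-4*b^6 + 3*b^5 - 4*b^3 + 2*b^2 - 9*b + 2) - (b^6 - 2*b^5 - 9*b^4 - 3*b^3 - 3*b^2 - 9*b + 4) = -5*b^6 + 5*b^5 + 9*b^4 - b^3 + 5*b^2 - 2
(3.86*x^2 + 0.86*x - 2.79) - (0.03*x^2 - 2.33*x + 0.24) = 3.83*x^2 + 3.19*x - 3.03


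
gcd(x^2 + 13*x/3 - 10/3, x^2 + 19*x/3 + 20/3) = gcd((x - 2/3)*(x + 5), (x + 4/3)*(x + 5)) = x + 5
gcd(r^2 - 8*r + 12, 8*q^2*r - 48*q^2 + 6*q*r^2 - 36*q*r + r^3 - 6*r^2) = r - 6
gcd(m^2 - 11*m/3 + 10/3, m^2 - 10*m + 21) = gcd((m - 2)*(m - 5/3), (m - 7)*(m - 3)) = 1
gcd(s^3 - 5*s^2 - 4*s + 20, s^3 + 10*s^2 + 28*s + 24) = s + 2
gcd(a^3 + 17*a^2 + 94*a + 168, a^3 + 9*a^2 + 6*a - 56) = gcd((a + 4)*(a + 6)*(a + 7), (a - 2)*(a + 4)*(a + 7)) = a^2 + 11*a + 28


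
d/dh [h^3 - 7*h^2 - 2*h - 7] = 3*h^2 - 14*h - 2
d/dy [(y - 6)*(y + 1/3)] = 2*y - 17/3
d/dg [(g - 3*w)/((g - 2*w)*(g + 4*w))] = ((-g + 3*w)*(g - 2*w) + (-g + 3*w)*(g + 4*w) + (g - 2*w)*(g + 4*w))/((g - 2*w)^2*(g + 4*w)^2)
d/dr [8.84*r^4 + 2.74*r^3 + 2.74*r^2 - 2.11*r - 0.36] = 35.36*r^3 + 8.22*r^2 + 5.48*r - 2.11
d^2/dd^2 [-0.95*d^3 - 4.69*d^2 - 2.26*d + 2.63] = -5.7*d - 9.38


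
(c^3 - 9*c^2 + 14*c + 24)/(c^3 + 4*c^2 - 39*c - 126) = (c^2 - 3*c - 4)/(c^2 + 10*c + 21)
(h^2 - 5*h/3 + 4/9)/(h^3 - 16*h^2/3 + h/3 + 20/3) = (h - 1/3)/(h^2 - 4*h - 5)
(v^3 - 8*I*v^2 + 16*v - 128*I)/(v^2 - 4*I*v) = v - 4*I + 32/v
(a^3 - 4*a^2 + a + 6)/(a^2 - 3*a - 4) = (a^2 - 5*a + 6)/(a - 4)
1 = 1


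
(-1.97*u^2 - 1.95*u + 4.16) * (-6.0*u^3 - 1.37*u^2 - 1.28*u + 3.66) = 11.82*u^5 + 14.3989*u^4 - 19.7669*u^3 - 10.4134*u^2 - 12.4618*u + 15.2256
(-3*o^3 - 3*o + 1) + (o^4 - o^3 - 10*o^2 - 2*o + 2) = o^4 - 4*o^3 - 10*o^2 - 5*o + 3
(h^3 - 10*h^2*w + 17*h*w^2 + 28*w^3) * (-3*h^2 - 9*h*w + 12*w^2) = -3*h^5 + 21*h^4*w + 51*h^3*w^2 - 357*h^2*w^3 - 48*h*w^4 + 336*w^5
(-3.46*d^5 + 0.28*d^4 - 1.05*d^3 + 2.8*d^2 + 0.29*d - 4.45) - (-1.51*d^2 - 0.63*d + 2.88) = -3.46*d^5 + 0.28*d^4 - 1.05*d^3 + 4.31*d^2 + 0.92*d - 7.33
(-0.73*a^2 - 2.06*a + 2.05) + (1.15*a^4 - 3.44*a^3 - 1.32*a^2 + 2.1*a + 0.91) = 1.15*a^4 - 3.44*a^3 - 2.05*a^2 + 0.04*a + 2.96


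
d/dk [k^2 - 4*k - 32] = 2*k - 4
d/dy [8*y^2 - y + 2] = 16*y - 1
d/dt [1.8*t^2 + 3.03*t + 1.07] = 3.6*t + 3.03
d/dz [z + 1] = 1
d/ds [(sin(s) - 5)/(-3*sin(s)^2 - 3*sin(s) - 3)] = (sin(s)^2 - 10*sin(s) - 6)*cos(s)/(3*(sin(s)^2 + sin(s) + 1)^2)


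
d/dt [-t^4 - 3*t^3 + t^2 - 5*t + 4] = -4*t^3 - 9*t^2 + 2*t - 5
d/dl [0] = 0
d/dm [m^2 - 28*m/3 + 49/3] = 2*m - 28/3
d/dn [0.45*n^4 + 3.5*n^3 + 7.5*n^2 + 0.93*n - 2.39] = 1.8*n^3 + 10.5*n^2 + 15.0*n + 0.93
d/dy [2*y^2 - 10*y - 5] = 4*y - 10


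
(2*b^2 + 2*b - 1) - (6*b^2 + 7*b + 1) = -4*b^2 - 5*b - 2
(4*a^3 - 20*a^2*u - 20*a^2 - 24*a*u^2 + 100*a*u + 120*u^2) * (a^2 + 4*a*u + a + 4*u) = 4*a^5 - 4*a^4*u - 16*a^4 - 104*a^3*u^2 + 16*a^3*u - 20*a^3 - 96*a^2*u^3 + 416*a^2*u^2 + 20*a^2*u + 384*a*u^3 + 520*a*u^2 + 480*u^3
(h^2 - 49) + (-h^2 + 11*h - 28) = 11*h - 77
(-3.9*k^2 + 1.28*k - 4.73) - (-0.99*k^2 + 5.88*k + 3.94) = -2.91*k^2 - 4.6*k - 8.67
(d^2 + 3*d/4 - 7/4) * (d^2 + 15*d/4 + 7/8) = d^4 + 9*d^3/2 + 31*d^2/16 - 189*d/32 - 49/32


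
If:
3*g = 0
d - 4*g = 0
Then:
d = 0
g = 0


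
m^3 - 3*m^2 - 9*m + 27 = (m - 3)^2*(m + 3)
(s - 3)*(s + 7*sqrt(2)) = s^2 - 3*s + 7*sqrt(2)*s - 21*sqrt(2)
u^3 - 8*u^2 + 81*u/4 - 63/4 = (u - 7/2)*(u - 3)*(u - 3/2)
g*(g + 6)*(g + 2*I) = g^3 + 6*g^2 + 2*I*g^2 + 12*I*g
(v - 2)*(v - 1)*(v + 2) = v^3 - v^2 - 4*v + 4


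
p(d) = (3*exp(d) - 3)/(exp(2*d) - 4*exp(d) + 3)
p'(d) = (3*exp(d) - 3)*(-2*exp(2*d) + 4*exp(d))/(exp(2*d) - 4*exp(d) + 3)^2 + 3*exp(d)/(exp(2*d) - 4*exp(d) + 3)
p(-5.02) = -1.00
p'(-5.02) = -0.00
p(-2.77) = -1.02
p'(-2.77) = -0.02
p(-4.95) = -1.00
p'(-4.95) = -0.00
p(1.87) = 0.86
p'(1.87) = -1.60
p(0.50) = -2.22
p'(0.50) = -2.71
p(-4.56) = -1.00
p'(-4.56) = -0.00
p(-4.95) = -1.00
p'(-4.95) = -0.00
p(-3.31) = -1.01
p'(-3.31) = -0.01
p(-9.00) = -1.00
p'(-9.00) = 0.00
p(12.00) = 0.00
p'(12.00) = 0.00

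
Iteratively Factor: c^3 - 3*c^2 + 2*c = (c - 1)*(c^2 - 2*c) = (c - 2)*(c - 1)*(c)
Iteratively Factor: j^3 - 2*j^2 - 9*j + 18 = (j - 3)*(j^2 + j - 6) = (j - 3)*(j - 2)*(j + 3)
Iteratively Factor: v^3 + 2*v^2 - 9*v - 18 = (v + 2)*(v^2 - 9) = (v + 2)*(v + 3)*(v - 3)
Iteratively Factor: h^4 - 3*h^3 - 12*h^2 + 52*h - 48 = (h - 2)*(h^3 - h^2 - 14*h + 24) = (h - 2)^2*(h^2 + h - 12) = (h - 3)*(h - 2)^2*(h + 4)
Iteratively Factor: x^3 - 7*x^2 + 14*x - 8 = (x - 2)*(x^2 - 5*x + 4) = (x - 4)*(x - 2)*(x - 1)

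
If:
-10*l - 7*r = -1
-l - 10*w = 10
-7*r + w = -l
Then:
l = 20/109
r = -13/109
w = -111/109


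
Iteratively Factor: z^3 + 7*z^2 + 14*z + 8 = (z + 1)*(z^2 + 6*z + 8) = (z + 1)*(z + 4)*(z + 2)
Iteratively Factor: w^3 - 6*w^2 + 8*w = (w - 2)*(w^2 - 4*w) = w*(w - 2)*(w - 4)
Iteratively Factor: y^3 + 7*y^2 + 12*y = (y + 3)*(y^2 + 4*y) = y*(y + 3)*(y + 4)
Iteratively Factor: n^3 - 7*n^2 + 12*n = (n - 4)*(n^2 - 3*n) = n*(n - 4)*(n - 3)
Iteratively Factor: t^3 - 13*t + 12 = (t + 4)*(t^2 - 4*t + 3) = (t - 3)*(t + 4)*(t - 1)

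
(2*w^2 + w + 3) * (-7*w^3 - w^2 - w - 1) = -14*w^5 - 9*w^4 - 24*w^3 - 6*w^2 - 4*w - 3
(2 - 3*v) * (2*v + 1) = -6*v^2 + v + 2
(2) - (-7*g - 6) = 7*g + 8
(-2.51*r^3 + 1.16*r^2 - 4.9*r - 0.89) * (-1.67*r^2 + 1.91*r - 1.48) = 4.1917*r^5 - 6.7313*r^4 + 14.1134*r^3 - 9.5895*r^2 + 5.5521*r + 1.3172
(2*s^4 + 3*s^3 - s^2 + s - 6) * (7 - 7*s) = -14*s^5 - 7*s^4 + 28*s^3 - 14*s^2 + 49*s - 42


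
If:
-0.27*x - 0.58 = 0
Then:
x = -2.15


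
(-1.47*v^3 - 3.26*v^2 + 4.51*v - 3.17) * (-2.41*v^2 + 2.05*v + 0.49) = 3.5427*v^5 + 4.8431*v^4 - 18.2724*v^3 + 15.2878*v^2 - 4.2886*v - 1.5533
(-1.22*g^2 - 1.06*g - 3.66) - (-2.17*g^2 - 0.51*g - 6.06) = 0.95*g^2 - 0.55*g + 2.4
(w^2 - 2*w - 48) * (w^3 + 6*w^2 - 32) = w^5 + 4*w^4 - 60*w^3 - 320*w^2 + 64*w + 1536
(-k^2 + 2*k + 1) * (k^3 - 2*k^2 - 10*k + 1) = -k^5 + 4*k^4 + 7*k^3 - 23*k^2 - 8*k + 1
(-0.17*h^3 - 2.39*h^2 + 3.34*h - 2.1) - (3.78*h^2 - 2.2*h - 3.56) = -0.17*h^3 - 6.17*h^2 + 5.54*h + 1.46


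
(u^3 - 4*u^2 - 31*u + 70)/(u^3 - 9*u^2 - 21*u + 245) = (u - 2)/(u - 7)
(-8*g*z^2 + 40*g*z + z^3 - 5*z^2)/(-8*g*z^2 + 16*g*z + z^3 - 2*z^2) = (z - 5)/(z - 2)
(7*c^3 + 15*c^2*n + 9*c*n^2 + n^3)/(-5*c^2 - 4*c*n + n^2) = (-7*c^2 - 8*c*n - n^2)/(5*c - n)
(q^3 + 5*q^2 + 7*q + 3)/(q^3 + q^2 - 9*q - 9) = (q + 1)/(q - 3)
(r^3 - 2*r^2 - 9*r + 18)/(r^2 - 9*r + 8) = (r^3 - 2*r^2 - 9*r + 18)/(r^2 - 9*r + 8)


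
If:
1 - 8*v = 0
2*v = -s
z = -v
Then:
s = -1/4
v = 1/8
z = -1/8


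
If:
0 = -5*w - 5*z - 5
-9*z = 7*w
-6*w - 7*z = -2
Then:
No Solution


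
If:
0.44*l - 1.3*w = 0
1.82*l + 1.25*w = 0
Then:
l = 0.00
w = 0.00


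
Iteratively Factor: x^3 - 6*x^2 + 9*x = (x - 3)*(x^2 - 3*x) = x*(x - 3)*(x - 3)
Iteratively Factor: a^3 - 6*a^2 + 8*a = (a - 4)*(a^2 - 2*a) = (a - 4)*(a - 2)*(a)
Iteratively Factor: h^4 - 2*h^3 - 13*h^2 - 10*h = (h + 2)*(h^3 - 4*h^2 - 5*h) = (h + 1)*(h + 2)*(h^2 - 5*h) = (h - 5)*(h + 1)*(h + 2)*(h)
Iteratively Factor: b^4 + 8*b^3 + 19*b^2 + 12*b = (b + 1)*(b^3 + 7*b^2 + 12*b) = (b + 1)*(b + 3)*(b^2 + 4*b) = (b + 1)*(b + 3)*(b + 4)*(b)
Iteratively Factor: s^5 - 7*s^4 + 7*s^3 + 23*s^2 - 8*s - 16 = (s + 1)*(s^4 - 8*s^3 + 15*s^2 + 8*s - 16) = (s + 1)^2*(s^3 - 9*s^2 + 24*s - 16) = (s - 1)*(s + 1)^2*(s^2 - 8*s + 16) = (s - 4)*(s - 1)*(s + 1)^2*(s - 4)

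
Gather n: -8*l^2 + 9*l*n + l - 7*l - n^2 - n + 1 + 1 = -8*l^2 - 6*l - n^2 + n*(9*l - 1) + 2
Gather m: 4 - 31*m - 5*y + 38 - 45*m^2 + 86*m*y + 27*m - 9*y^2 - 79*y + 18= -45*m^2 + m*(86*y - 4) - 9*y^2 - 84*y + 60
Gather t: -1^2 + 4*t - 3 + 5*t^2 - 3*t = 5*t^2 + t - 4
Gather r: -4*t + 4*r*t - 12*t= 4*r*t - 16*t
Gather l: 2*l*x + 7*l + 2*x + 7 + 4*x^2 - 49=l*(2*x + 7) + 4*x^2 + 2*x - 42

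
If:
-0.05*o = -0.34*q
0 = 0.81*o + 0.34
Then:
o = -0.42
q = -0.06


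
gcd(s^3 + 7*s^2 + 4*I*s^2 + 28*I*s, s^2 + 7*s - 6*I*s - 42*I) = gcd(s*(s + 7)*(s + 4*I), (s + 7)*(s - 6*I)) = s + 7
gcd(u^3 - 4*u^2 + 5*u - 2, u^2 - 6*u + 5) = u - 1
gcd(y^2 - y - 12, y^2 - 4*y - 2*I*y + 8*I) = y - 4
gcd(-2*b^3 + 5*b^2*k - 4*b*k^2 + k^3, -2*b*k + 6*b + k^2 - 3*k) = 2*b - k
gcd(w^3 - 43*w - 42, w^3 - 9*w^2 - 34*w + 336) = w^2 - w - 42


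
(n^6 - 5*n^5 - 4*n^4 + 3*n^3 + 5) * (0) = 0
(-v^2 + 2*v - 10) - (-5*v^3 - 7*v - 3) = 5*v^3 - v^2 + 9*v - 7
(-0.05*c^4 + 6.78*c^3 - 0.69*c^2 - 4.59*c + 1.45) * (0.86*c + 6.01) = -0.043*c^5 + 5.5303*c^4 + 40.1544*c^3 - 8.0943*c^2 - 26.3389*c + 8.7145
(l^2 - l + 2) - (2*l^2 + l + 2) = -l^2 - 2*l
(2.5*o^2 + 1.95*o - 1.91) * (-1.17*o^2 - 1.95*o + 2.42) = -2.925*o^4 - 7.1565*o^3 + 4.4822*o^2 + 8.4435*o - 4.6222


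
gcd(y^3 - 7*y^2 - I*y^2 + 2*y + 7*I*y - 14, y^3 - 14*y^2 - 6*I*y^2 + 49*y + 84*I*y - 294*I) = y - 7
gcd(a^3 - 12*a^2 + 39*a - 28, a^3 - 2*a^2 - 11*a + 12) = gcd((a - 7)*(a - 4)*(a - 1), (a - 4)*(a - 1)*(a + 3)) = a^2 - 5*a + 4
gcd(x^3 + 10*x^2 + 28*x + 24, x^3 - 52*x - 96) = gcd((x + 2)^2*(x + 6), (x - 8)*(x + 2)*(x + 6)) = x^2 + 8*x + 12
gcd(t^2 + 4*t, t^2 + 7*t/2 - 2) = t + 4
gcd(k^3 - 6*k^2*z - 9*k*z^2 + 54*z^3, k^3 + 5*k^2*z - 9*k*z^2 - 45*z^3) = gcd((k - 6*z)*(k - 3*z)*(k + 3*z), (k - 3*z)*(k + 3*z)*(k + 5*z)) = -k^2 + 9*z^2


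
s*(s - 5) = s^2 - 5*s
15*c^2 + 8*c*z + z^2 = (3*c + z)*(5*c + z)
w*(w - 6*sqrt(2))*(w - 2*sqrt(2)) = w^3 - 8*sqrt(2)*w^2 + 24*w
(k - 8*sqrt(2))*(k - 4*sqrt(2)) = k^2 - 12*sqrt(2)*k + 64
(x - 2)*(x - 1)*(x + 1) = x^3 - 2*x^2 - x + 2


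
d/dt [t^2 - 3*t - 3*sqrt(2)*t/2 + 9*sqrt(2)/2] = 2*t - 3 - 3*sqrt(2)/2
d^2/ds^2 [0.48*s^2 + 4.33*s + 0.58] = 0.960000000000000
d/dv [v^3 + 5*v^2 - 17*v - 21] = 3*v^2 + 10*v - 17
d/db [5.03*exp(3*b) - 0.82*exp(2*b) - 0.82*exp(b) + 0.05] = (15.09*exp(2*b) - 1.64*exp(b) - 0.82)*exp(b)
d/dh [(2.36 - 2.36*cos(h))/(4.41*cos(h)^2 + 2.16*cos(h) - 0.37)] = (-10.4076*cos(h)^2 + 20.8152*cos(h) + 4.2244)*sin(h)/(19.4481*cos(h)^4 + 19.0512*cos(h)^3 + 1.4022*cos(h)^2 - 1.5984*cos(h) + 0.1369)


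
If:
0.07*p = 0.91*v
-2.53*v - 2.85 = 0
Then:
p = -14.64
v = -1.13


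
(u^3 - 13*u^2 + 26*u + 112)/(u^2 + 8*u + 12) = (u^2 - 15*u + 56)/(u + 6)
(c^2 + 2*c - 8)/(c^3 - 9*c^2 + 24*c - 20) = (c + 4)/(c^2 - 7*c + 10)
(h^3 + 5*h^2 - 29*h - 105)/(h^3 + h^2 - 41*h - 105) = (h^2 + 2*h - 35)/(h^2 - 2*h - 35)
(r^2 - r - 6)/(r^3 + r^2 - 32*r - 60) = (r - 3)/(r^2 - r - 30)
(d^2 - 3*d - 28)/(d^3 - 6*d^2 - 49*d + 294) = (d + 4)/(d^2 + d - 42)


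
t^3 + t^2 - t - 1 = (t - 1)*(t + 1)^2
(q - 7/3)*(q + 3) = q^2 + 2*q/3 - 7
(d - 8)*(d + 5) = d^2 - 3*d - 40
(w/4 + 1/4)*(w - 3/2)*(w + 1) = w^3/4 + w^2/8 - w/2 - 3/8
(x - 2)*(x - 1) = x^2 - 3*x + 2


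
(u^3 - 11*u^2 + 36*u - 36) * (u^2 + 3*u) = u^5 - 8*u^4 + 3*u^3 + 72*u^2 - 108*u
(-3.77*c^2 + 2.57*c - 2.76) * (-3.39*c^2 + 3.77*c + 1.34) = 12.7803*c^4 - 22.9252*c^3 + 13.9935*c^2 - 6.9614*c - 3.6984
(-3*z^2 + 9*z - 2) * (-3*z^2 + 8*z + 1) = 9*z^4 - 51*z^3 + 75*z^2 - 7*z - 2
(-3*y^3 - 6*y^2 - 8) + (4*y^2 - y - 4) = -3*y^3 - 2*y^2 - y - 12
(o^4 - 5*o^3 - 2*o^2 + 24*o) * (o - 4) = o^5 - 9*o^4 + 18*o^3 + 32*o^2 - 96*o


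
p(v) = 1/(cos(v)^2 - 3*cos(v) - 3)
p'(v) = (2*sin(v)*cos(v) - 3*sin(v))/(cos(v)^2 - 3*cos(v) - 3)^2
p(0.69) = -0.21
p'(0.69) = -0.04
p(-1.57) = -0.33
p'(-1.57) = 0.33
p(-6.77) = -0.21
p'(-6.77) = 0.02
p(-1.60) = -0.34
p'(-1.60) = 0.36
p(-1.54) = -0.32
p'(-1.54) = 0.31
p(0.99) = -0.23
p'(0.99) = -0.08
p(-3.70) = 3.79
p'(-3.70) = -35.82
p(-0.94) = -0.23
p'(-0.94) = 0.08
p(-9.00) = 1.77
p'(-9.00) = 6.26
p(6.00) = -0.20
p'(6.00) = 0.01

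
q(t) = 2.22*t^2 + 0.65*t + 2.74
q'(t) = 4.44*t + 0.65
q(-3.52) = 27.96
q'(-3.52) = -14.98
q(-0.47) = 2.92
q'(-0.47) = -1.44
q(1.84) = 11.45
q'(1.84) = 8.82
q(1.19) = 6.66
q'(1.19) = 5.93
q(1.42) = 8.14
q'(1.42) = 6.95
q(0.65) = 4.10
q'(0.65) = 3.54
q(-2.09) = 11.08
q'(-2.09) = -8.63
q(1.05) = 5.87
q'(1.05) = 5.31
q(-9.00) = 176.71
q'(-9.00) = -39.31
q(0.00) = 2.74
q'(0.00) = 0.65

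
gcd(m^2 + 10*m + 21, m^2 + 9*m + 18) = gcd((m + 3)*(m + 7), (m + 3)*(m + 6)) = m + 3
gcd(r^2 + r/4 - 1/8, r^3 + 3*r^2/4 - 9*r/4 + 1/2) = r - 1/4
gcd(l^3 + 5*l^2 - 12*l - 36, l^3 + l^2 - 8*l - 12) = l^2 - l - 6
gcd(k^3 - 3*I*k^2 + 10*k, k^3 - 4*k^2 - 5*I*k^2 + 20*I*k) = k^2 - 5*I*k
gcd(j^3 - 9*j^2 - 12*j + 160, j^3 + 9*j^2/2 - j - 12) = j + 4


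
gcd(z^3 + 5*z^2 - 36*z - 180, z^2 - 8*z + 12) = z - 6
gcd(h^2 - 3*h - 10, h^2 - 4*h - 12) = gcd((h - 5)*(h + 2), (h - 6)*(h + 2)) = h + 2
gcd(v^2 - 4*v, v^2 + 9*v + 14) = 1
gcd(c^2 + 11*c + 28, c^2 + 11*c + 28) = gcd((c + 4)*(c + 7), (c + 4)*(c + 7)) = c^2 + 11*c + 28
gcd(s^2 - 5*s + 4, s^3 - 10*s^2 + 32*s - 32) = s - 4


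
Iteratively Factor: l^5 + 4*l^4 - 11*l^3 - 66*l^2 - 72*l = (l + 2)*(l^4 + 2*l^3 - 15*l^2 - 36*l) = (l - 4)*(l + 2)*(l^3 + 6*l^2 + 9*l) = l*(l - 4)*(l + 2)*(l^2 + 6*l + 9) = l*(l - 4)*(l + 2)*(l + 3)*(l + 3)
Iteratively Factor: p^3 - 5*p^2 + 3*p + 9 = (p + 1)*(p^2 - 6*p + 9) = (p - 3)*(p + 1)*(p - 3)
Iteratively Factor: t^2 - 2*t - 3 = (t - 3)*(t + 1)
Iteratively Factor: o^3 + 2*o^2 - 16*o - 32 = (o + 4)*(o^2 - 2*o - 8) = (o - 4)*(o + 4)*(o + 2)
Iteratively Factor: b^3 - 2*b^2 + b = (b)*(b^2 - 2*b + 1) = b*(b - 1)*(b - 1)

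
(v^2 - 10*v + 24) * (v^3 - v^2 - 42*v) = v^5 - 11*v^4 - 8*v^3 + 396*v^2 - 1008*v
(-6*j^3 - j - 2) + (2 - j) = -6*j^3 - 2*j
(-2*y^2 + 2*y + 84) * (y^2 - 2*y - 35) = -2*y^4 + 6*y^3 + 150*y^2 - 238*y - 2940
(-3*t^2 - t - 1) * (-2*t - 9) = 6*t^3 + 29*t^2 + 11*t + 9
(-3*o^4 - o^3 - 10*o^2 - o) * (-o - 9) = 3*o^5 + 28*o^4 + 19*o^3 + 91*o^2 + 9*o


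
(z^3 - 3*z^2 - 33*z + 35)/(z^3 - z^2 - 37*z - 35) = (z - 1)/(z + 1)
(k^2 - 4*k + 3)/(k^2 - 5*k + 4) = (k - 3)/(k - 4)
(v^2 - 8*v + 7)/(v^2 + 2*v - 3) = (v - 7)/(v + 3)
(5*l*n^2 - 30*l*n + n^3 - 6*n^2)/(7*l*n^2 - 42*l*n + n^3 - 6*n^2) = (5*l + n)/(7*l + n)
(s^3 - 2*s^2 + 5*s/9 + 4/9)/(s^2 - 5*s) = (9*s^3 - 18*s^2 + 5*s + 4)/(9*s*(s - 5))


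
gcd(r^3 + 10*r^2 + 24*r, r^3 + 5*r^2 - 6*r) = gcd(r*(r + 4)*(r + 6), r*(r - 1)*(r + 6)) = r^2 + 6*r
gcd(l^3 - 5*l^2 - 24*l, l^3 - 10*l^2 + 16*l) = l^2 - 8*l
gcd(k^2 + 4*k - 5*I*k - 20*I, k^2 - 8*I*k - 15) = k - 5*I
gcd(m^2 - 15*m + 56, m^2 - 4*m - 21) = m - 7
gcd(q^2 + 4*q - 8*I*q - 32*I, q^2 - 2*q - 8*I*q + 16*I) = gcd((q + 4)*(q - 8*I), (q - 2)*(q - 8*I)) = q - 8*I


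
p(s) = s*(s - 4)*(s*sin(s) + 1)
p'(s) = s*(s - 4)*(s*cos(s) + sin(s)) + s*(s*sin(s) + 1) + (s - 4)*(s*sin(s) + 1)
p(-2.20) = 37.90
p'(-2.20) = -16.71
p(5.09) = -20.70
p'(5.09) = -17.81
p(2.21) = -10.97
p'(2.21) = 3.21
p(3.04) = -3.82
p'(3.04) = 11.25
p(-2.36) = 39.96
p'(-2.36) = -8.65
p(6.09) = -2.15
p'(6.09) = 72.24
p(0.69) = -3.29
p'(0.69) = -6.44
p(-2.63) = 39.89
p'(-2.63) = 10.27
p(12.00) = -522.13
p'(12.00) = 811.83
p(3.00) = -4.27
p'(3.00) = 11.33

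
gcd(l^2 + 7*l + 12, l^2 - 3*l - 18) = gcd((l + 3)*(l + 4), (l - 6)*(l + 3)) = l + 3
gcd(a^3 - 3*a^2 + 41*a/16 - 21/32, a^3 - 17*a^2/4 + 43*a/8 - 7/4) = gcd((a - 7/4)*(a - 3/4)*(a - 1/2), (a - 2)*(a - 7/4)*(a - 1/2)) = a^2 - 9*a/4 + 7/8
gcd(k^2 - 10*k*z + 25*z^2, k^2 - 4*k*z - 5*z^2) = -k + 5*z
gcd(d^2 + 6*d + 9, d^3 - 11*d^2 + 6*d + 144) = d + 3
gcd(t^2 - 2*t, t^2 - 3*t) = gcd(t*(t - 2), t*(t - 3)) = t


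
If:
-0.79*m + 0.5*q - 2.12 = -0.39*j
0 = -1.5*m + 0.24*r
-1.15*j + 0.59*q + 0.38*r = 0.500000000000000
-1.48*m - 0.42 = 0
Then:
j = 0.66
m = -0.28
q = 3.28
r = -1.77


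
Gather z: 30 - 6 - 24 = 0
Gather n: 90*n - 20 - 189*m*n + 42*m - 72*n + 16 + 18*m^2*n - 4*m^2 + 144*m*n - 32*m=-4*m^2 + 10*m + n*(18*m^2 - 45*m + 18) - 4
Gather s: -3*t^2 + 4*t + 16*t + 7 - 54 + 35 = -3*t^2 + 20*t - 12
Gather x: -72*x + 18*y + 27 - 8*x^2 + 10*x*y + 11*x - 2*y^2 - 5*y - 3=-8*x^2 + x*(10*y - 61) - 2*y^2 + 13*y + 24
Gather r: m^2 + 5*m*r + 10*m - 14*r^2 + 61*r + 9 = m^2 + 10*m - 14*r^2 + r*(5*m + 61) + 9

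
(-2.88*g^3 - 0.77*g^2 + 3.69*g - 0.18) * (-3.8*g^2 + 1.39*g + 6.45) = 10.944*g^5 - 1.0772*g^4 - 33.6683*g^3 + 0.846599999999999*g^2 + 23.5503*g - 1.161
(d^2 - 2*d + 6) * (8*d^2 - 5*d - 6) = 8*d^4 - 21*d^3 + 52*d^2 - 18*d - 36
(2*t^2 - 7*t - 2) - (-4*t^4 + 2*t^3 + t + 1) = 4*t^4 - 2*t^3 + 2*t^2 - 8*t - 3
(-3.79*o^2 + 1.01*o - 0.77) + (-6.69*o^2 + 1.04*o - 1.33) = -10.48*o^2 + 2.05*o - 2.1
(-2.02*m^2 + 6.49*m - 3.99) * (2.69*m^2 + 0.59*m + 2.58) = -5.4338*m^4 + 16.2663*m^3 - 12.1156*m^2 + 14.3901*m - 10.2942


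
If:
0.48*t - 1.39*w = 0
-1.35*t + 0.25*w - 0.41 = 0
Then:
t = -0.32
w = -0.11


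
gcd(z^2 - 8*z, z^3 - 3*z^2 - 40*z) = z^2 - 8*z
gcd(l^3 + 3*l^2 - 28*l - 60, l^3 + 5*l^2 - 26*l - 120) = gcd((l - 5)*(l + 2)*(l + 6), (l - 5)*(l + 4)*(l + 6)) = l^2 + l - 30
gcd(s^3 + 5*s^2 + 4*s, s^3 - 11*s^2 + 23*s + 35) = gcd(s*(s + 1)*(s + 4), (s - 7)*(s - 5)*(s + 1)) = s + 1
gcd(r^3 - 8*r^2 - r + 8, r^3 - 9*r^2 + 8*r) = r^2 - 9*r + 8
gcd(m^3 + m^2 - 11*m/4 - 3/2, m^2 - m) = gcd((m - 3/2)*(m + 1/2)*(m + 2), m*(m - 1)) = 1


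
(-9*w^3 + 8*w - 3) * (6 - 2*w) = 18*w^4 - 54*w^3 - 16*w^2 + 54*w - 18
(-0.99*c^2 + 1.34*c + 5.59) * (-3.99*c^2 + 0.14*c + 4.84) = 3.9501*c^4 - 5.4852*c^3 - 26.9081*c^2 + 7.2682*c + 27.0556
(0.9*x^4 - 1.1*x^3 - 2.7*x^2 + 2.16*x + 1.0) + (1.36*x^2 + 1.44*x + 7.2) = 0.9*x^4 - 1.1*x^3 - 1.34*x^2 + 3.6*x + 8.2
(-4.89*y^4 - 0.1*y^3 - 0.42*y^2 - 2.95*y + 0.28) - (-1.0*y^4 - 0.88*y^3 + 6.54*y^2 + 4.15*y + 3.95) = -3.89*y^4 + 0.78*y^3 - 6.96*y^2 - 7.1*y - 3.67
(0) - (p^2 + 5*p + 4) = -p^2 - 5*p - 4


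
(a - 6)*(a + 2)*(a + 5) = a^3 + a^2 - 32*a - 60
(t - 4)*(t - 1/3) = t^2 - 13*t/3 + 4/3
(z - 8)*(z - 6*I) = z^2 - 8*z - 6*I*z + 48*I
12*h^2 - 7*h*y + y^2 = (-4*h + y)*(-3*h + y)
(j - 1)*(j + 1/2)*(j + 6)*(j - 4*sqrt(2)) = j^4 - 4*sqrt(2)*j^3 + 11*j^3/2 - 22*sqrt(2)*j^2 - 7*j^2/2 - 3*j + 14*sqrt(2)*j + 12*sqrt(2)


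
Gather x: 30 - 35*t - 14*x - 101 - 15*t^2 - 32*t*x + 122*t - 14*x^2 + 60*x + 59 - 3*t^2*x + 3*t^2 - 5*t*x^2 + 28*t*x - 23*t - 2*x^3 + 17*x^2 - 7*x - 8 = -12*t^2 + 64*t - 2*x^3 + x^2*(3 - 5*t) + x*(-3*t^2 - 4*t + 39) - 20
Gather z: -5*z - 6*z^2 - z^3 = -z^3 - 6*z^2 - 5*z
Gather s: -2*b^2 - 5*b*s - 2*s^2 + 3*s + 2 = -2*b^2 - 2*s^2 + s*(3 - 5*b) + 2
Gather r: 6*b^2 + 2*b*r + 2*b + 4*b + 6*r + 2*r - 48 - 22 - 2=6*b^2 + 6*b + r*(2*b + 8) - 72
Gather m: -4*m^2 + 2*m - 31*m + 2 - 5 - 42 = -4*m^2 - 29*m - 45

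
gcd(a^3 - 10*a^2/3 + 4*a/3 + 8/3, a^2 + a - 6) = a - 2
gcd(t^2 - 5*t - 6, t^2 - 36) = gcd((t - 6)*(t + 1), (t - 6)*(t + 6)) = t - 6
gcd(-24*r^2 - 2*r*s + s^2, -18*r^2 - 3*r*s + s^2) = 6*r - s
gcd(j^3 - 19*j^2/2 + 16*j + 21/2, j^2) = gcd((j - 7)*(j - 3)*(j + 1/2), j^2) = 1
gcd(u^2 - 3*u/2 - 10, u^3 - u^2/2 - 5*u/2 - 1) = 1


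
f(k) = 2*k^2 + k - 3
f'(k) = 4*k + 1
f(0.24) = -2.64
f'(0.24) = 1.96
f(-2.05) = 3.36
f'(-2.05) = -7.20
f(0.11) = -2.87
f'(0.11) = 1.44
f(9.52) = 187.78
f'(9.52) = 39.08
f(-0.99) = -2.03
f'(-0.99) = -2.96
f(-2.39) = 6.03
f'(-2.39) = -8.56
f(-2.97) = 11.67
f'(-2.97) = -10.88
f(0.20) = -2.72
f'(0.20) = 1.80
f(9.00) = 168.00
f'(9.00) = 37.00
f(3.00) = 18.00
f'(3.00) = 13.00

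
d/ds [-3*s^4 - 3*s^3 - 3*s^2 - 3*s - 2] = -12*s^3 - 9*s^2 - 6*s - 3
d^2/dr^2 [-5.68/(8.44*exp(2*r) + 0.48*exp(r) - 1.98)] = (-5.68*(16.88*exp(r) + 0.48)*(33.76*exp(r) + 0.96)*exp(r) + (191.7568*exp(r) + 2.7264)*(8.44*exp(2*r) + 0.48*exp(r) - 1.98))*exp(r)/(8.44*exp(2*r) + 0.48*exp(r) - 1.98)^3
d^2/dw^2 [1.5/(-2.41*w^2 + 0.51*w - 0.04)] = (17.4243*w^2 - 3.6873*w - 1.5*(4.82*w - 0.51)*(9.64*w - 1.02) + 0.2892)/(2.41*w^2 - 0.51*w + 0.04)^3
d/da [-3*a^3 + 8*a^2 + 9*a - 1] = -9*a^2 + 16*a + 9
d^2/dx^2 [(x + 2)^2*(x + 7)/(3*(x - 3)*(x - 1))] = 2*(89*x^3 - 51*x^2 - 597*x + 847)/(3*(x^6 - 12*x^5 + 57*x^4 - 136*x^3 + 171*x^2 - 108*x + 27))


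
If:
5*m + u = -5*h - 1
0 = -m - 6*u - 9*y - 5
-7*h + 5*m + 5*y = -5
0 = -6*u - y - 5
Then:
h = 1170/2737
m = -1256/2737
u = -2307/2737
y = 157/2737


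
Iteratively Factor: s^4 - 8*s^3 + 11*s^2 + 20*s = (s)*(s^3 - 8*s^2 + 11*s + 20) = s*(s - 5)*(s^2 - 3*s - 4) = s*(s - 5)*(s + 1)*(s - 4)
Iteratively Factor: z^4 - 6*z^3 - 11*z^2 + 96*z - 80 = (z - 1)*(z^3 - 5*z^2 - 16*z + 80) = (z - 5)*(z - 1)*(z^2 - 16) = (z - 5)*(z - 4)*(z - 1)*(z + 4)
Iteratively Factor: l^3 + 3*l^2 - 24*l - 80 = (l + 4)*(l^2 - l - 20) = (l + 4)^2*(l - 5)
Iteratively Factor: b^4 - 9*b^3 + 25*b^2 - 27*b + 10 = (b - 2)*(b^3 - 7*b^2 + 11*b - 5) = (b - 5)*(b - 2)*(b^2 - 2*b + 1) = (b - 5)*(b - 2)*(b - 1)*(b - 1)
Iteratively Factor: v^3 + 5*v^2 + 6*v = (v + 3)*(v^2 + 2*v) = (v + 2)*(v + 3)*(v)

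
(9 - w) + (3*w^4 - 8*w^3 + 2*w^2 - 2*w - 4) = 3*w^4 - 8*w^3 + 2*w^2 - 3*w + 5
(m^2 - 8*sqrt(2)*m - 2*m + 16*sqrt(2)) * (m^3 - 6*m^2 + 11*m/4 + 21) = m^5 - 8*sqrt(2)*m^4 - 8*m^4 + 59*m^3/4 + 64*sqrt(2)*m^3 - 118*sqrt(2)*m^2 + 31*m^2/2 - 124*sqrt(2)*m - 42*m + 336*sqrt(2)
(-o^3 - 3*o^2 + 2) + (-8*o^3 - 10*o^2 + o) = -9*o^3 - 13*o^2 + o + 2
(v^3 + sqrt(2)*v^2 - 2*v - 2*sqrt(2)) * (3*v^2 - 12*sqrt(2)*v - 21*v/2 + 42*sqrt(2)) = 3*v^5 - 9*sqrt(2)*v^4 - 21*v^4/2 - 30*v^3 + 63*sqrt(2)*v^3/2 + 18*sqrt(2)*v^2 + 105*v^2 - 63*sqrt(2)*v + 48*v - 168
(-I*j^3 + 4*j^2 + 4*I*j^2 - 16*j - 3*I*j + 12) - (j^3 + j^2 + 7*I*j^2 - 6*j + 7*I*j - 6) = -j^3 - I*j^3 + 3*j^2 - 3*I*j^2 - 10*j - 10*I*j + 18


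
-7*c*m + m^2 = m*(-7*c + m)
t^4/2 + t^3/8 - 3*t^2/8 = t^2*(t/2 + 1/2)*(t - 3/4)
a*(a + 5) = a^2 + 5*a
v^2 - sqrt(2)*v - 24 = (v - 4*sqrt(2))*(v + 3*sqrt(2))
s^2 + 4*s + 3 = (s + 1)*(s + 3)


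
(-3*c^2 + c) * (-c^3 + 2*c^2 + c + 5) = 3*c^5 - 7*c^4 - c^3 - 14*c^2 + 5*c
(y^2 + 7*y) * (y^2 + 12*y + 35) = y^4 + 19*y^3 + 119*y^2 + 245*y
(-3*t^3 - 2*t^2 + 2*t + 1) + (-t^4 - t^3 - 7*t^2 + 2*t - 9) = -t^4 - 4*t^3 - 9*t^2 + 4*t - 8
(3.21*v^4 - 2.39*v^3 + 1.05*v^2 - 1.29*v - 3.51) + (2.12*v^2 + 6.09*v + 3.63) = 3.21*v^4 - 2.39*v^3 + 3.17*v^2 + 4.8*v + 0.12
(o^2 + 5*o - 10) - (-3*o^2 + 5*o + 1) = 4*o^2 - 11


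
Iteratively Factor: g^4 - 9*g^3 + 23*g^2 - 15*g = (g - 5)*(g^3 - 4*g^2 + 3*g) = (g - 5)*(g - 1)*(g^2 - 3*g) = (g - 5)*(g - 3)*(g - 1)*(g)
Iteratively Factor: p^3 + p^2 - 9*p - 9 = (p + 1)*(p^2 - 9) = (p + 1)*(p + 3)*(p - 3)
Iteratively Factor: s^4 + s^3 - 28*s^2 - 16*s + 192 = (s + 4)*(s^3 - 3*s^2 - 16*s + 48) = (s - 3)*(s + 4)*(s^2 - 16) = (s - 4)*(s - 3)*(s + 4)*(s + 4)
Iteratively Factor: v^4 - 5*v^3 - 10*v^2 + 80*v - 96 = (v + 4)*(v^3 - 9*v^2 + 26*v - 24) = (v - 3)*(v + 4)*(v^2 - 6*v + 8) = (v - 3)*(v - 2)*(v + 4)*(v - 4)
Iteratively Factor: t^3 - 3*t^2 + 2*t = (t - 1)*(t^2 - 2*t) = t*(t - 1)*(t - 2)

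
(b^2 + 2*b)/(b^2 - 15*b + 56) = b*(b + 2)/(b^2 - 15*b + 56)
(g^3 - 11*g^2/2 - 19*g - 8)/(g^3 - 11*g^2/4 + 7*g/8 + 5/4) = 4*(g^2 - 6*g - 16)/(4*g^2 - 13*g + 10)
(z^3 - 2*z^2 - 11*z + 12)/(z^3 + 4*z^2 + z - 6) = (z - 4)/(z + 2)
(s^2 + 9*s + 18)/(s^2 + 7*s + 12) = (s + 6)/(s + 4)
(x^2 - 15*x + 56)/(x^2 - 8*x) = (x - 7)/x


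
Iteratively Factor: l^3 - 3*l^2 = (l)*(l^2 - 3*l) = l*(l - 3)*(l)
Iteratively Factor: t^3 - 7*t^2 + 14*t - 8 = (t - 2)*(t^2 - 5*t + 4) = (t - 4)*(t - 2)*(t - 1)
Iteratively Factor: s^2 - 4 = (s + 2)*(s - 2)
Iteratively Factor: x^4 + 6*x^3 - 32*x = (x + 4)*(x^3 + 2*x^2 - 8*x) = (x - 2)*(x + 4)*(x^2 + 4*x) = (x - 2)*(x + 4)^2*(x)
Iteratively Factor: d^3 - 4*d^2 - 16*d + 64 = (d - 4)*(d^2 - 16) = (d - 4)*(d + 4)*(d - 4)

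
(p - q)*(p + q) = p^2 - q^2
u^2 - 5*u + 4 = (u - 4)*(u - 1)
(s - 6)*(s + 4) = s^2 - 2*s - 24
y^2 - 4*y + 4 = (y - 2)^2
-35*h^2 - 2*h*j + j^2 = (-7*h + j)*(5*h + j)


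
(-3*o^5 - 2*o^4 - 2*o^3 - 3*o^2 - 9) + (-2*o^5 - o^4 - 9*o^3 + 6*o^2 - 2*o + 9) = -5*o^5 - 3*o^4 - 11*o^3 + 3*o^2 - 2*o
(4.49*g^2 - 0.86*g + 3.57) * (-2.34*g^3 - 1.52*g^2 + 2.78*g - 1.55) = -10.5066*g^5 - 4.8124*g^4 + 5.4356*g^3 - 14.7767*g^2 + 11.2576*g - 5.5335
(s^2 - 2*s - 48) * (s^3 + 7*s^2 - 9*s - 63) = s^5 + 5*s^4 - 71*s^3 - 381*s^2 + 558*s + 3024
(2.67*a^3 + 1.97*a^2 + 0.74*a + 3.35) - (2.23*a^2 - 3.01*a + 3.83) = 2.67*a^3 - 0.26*a^2 + 3.75*a - 0.48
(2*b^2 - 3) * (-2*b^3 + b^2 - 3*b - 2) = -4*b^5 + 2*b^4 - 7*b^2 + 9*b + 6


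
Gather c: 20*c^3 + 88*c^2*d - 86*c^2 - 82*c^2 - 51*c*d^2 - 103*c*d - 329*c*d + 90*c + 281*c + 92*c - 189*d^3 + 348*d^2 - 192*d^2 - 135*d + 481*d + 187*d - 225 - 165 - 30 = 20*c^3 + c^2*(88*d - 168) + c*(-51*d^2 - 432*d + 463) - 189*d^3 + 156*d^2 + 533*d - 420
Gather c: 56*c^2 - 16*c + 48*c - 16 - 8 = 56*c^2 + 32*c - 24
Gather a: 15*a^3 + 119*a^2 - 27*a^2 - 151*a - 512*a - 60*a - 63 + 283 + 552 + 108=15*a^3 + 92*a^2 - 723*a + 880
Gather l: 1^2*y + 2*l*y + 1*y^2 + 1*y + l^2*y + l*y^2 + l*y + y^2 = l^2*y + l*(y^2 + 3*y) + 2*y^2 + 2*y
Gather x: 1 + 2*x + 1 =2*x + 2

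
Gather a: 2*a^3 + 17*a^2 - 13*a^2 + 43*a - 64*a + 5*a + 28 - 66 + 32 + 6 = 2*a^3 + 4*a^2 - 16*a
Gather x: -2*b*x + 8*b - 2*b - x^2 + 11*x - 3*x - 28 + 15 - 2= 6*b - x^2 + x*(8 - 2*b) - 15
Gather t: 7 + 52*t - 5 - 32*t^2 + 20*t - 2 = -32*t^2 + 72*t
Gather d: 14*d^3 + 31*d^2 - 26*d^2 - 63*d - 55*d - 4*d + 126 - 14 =14*d^3 + 5*d^2 - 122*d + 112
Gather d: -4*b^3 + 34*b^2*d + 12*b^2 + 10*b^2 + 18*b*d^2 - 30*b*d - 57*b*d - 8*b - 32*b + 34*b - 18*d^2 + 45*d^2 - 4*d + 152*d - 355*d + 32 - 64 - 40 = -4*b^3 + 22*b^2 - 6*b + d^2*(18*b + 27) + d*(34*b^2 - 87*b - 207) - 72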